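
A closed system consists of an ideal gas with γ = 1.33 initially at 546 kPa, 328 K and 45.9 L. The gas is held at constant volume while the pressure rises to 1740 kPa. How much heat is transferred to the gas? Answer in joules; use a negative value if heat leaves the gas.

166000 J

n = P₁V₁/(RT₁) = 546×45.9/(8.314×328) = 9.19 mol.
Isochoric: V stays 45.9 L; P/T = const ⇒ T₂ = 1050 K, P₂ = 1740 kPa.
W = 0 (no volume change).
ΔU = nCvΔT = 9.19×25.2×(1050−328) = 166000 J.
Q = ΔU = 166000 J.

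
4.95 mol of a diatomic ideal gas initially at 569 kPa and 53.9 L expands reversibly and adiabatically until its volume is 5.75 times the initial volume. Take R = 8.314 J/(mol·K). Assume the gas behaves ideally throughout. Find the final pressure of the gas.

49.2 kPa

T₁ = P₁V₁/(nR) = 569×53.9/(4.95×8.314) = 745 K.
Adiabatic: TV^(γ−1) = const ⇒ T₂ = 745×(0.174)^0.400 = 370 K; PV^γ = const ⇒ P₂ = 49.2 kPa.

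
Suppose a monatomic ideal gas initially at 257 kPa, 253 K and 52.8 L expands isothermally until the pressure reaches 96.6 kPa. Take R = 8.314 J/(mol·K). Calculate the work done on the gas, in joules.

n = P₁V₁/(RT₁) = 257×52.8/(8.314×253) = 6.45 mol.
Isothermal: T stays 253 K; PV = const ⇒ V₂ = 140 L, P₂ = 96.6 kPa.
W = nRT ln(V₂/V₁) = 6.45×8.314×253×ln(2.66) = 13300 J.
Work done on the gas = −W_by = -13300 J.

-13300 J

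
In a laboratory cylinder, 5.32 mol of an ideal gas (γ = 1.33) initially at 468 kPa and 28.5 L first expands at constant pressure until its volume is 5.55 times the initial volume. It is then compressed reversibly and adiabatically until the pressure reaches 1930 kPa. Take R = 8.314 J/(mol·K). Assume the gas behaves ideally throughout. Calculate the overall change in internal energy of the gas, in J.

T₁ = P₁V₁/(nR) = 468×28.5/(5.32×8.314) = 302 K.
Step 1 — Isobaric: P stays 468 kPa; V/T = const ⇒ T₂ = 1670 K, V₂ = 158 L.
W = PΔV = 468×(158−28.5) kPa·L = 60700 J.
ΔU = nCvΔT = 5.32×25.2×(1670−302) = 184000 J.
Q = ΔU + W = nCpΔT = 245000 J.
State after step 1: P = 468 kPa, V = 158 L, T = 1670 K.
Step 2 — Adiabatic: T₂/T₁ = (P₂/P₁)^((γ−1)/γ) ⇒ T₂ = 1670×(4.12)^0.248 = 2380 K; V₂ = 54.5 L.
ΔU = nCvΔT = 5.32×25.2×(2380−1670) = 94500 J.
Q = 0 for an adiabatic process, so W = −ΔU = -94500 J.
Net over both steps: W = -33800 J, Q = 245000 J, ΔU = 278000 J.

278000 J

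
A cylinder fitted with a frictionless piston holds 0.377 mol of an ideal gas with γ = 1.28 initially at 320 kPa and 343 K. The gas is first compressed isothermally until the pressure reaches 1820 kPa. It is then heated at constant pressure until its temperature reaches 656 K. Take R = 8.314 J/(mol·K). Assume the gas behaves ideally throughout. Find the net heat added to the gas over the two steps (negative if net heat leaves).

2620 J

V₁ = nRT₁/P₁ = 0.377×8.314×343/320 = 3.36 L.
Step 1 — Isothermal: T stays 343 K; PV = const ⇒ V₂ = 0.591 L, P₂ = 1820 kPa.
ΔU = 0 (ideal gas, T constant).
W = nRT ln(V₂/V₁) = 0.377×8.314×343×ln(0.176) = -1870 J.
Q = ΔU + W = -1870 J.
State after step 1: P = 1820 kPa, V = 0.591 L, T = 343 K.
Step 2 — Isobaric: P stays 1820 kPa; V/T = const ⇒ T₂ = 656 K, V₂ = 1.13 L.
W = PΔV = 1820×(1.13−0.591) kPa·L = 981 J.
ΔU = nCvΔT = 0.377×29.7×(656−343) = 3500 J.
Q = ΔU + W = nCpΔT = 4480 J.
Net over both steps: W = -888 J, Q = 2620 J, ΔU = 3500 J.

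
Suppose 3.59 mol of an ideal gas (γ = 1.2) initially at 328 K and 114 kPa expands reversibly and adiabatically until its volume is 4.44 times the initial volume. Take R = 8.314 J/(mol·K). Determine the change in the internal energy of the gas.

V₁ = nRT₁/P₁ = 3.59×8.314×328/114 = 85.9 L.
Adiabatic: TV^(γ−1) = const ⇒ T₂ = 328×(0.225)^0.200 = 243 K; PV^γ = const ⇒ P₂ = 19.1 kPa.
For an ideal gas ΔU = nCvΔT with Cv = R/(γ−1) = 41.6 J/(mol·K).
ΔU = 3.59×41.6×(243−328) = -12600 J.

-12600 J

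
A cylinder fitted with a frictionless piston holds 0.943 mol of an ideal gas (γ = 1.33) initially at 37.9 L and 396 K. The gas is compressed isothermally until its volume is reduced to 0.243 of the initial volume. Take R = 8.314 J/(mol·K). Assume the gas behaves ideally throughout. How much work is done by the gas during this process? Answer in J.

P₁ = nRT₁/V₁ = 0.943×8.314×396/37.9 = 81.9 kPa.
Isothermal: T stays 396 K; PV = const ⇒ V₂ = 9.21 L, P₂ = 337 kPa.
W = nRT ln(V₂/V₁) = 0.943×8.314×396×ln(0.243) = -4390 J.

-4390 J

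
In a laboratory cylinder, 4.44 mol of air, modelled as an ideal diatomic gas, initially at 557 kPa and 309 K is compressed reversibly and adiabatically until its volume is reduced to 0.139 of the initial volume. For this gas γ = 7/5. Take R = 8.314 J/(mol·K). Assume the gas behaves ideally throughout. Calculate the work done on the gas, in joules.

34300 J

V₁ = nRT₁/P₁ = 4.44×8.314×309/557 = 20.5 L.
Adiabatic: TV^(γ−1) = const ⇒ T₂ = 309×(7.19)^0.400 = 680 K; PV^γ = const ⇒ P₂ = 8820 kPa.
ΔU = nCvΔT = 4.44×20.8×(680−309) = 34300 J.
Q = 0 for an adiabatic process, so W = −ΔU = -34300 J.
Work done on the gas = −W_by = 34300 J.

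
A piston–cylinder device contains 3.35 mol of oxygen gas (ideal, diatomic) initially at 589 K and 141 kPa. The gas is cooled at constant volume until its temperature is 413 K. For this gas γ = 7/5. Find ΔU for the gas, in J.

-12300 J

V₁ = nRT₁/P₁ = 3.35×8.314×589/141 = 116 L.
Isochoric: V stays 116 L; P/T = const ⇒ T₂ = 413 K, P₂ = 98.9 kPa.
For an ideal gas ΔU = nCvΔT with Cv = (5/2)R = 20.8 J/(mol·K).
ΔU = 3.35×20.8×(413−589) = -12300 J.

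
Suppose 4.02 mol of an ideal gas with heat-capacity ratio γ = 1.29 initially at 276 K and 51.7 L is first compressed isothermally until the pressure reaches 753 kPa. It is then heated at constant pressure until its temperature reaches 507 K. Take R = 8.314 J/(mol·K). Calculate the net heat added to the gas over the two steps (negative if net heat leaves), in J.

P₁ = nRT₁/V₁ = 4.02×8.314×276/51.7 = 178 kPa.
Step 1 — Isothermal: T stays 276 K; PV = const ⇒ V₂ = 12.3 L, P₂ = 753 kPa.
ΔU = 0 (ideal gas, T constant).
W = nRT ln(V₂/V₁) = 4.02×8.314×276×ln(0.237) = -13300 J.
Q = ΔU + W = -13300 J.
State after step 1: P = 753 kPa, V = 12.3 L, T = 276 K.
Step 2 — Isobaric: P stays 753 kPa; V/T = const ⇒ T₂ = 507 K, V₂ = 22.5 L.
W = PΔV = 753×(22.5−12.3) kPa·L = 7720 J.
ΔU = nCvΔT = 4.02×28.7×(507−276) = 26600 J.
Q = ΔU + W = nCpΔT = 34300 J.
Net over both steps: W = -5560 J, Q = 21100 J, ΔU = 26600 J.

21100 J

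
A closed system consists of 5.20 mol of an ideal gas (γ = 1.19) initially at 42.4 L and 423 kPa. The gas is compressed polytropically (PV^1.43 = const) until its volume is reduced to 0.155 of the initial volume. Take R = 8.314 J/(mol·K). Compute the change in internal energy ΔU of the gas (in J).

116000 J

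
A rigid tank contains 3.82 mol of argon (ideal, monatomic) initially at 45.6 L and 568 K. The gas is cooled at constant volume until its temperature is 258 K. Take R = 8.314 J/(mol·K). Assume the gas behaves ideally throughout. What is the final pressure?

180 kPa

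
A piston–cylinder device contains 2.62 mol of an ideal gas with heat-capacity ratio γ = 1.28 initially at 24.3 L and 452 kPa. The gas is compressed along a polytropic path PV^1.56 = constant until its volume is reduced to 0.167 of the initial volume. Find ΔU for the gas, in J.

67600 J

T₁ = P₁V₁/(nR) = 452×24.3/(2.62×8.314) = 504 K.
Polytropic n=1.56: T₂ = T₁(V₁/V₂)^(n−1) = 504×(5.99)^0.56 = 1370 K; P₂ = P₁(V₁/V₂)^n = 7370 kPa.
For an ideal gas ΔU = nCvΔT with Cv = R/(γ−1) = 29.7 J/(mol·K).
ΔU = 2.62×29.7×(1370−504) = 67600 J.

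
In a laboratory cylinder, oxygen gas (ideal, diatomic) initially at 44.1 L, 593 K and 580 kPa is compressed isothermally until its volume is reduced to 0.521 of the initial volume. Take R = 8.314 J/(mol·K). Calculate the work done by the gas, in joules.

-16700 J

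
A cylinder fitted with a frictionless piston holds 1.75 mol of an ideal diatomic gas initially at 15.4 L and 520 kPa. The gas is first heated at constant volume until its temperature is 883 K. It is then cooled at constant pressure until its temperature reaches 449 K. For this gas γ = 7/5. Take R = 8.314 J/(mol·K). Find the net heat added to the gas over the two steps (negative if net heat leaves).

-10000 J

T₁ = P₁V₁/(nR) = 520×15.4/(1.75×8.314) = 550 K.
Step 1 — Isochoric: V stays 15.4 L; P/T = const ⇒ T₂ = 883 K, P₂ = 834 kPa.
W = 0 (no volume change).
ΔU = nCvΔT = 1.75×20.8×(883−550) = 12100 J.
Q = ΔU = 12100 J.
State after step 1: P = 834 kPa, V = 15.4 L, T = 883 K.
Step 2 — Isobaric: P stays 834 kPa; V/T = const ⇒ T₂ = 449 K, V₂ = 7.83 L.
W = PΔV = 834×(7.83−15.4) kPa·L = -6310 J.
ΔU = nCvΔT = 1.75×20.8×(449−883) = -15800 J.
Q = ΔU + W = nCpΔT = -22100 J.
Net over both steps: W = -6310 J, Q = -10000 J, ΔU = -3690 J.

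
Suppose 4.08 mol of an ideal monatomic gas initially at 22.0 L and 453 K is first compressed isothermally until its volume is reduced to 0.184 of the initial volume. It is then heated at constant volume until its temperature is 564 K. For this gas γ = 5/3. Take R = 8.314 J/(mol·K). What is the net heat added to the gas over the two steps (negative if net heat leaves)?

-20400 J

P₁ = nRT₁/V₁ = 4.08×8.314×453/22.0 = 698 kPa.
Step 1 — Isothermal: T stays 453 K; PV = const ⇒ V₂ = 4.05 L, P₂ = 3800 kPa.
ΔU = 0 (ideal gas, T constant).
W = nRT ln(V₂/V₁) = 4.08×8.314×453×ln(0.184) = -26000 J.
Q = ΔU + W = -26000 J.
State after step 1: P = 3800 kPa, V = 4.05 L, T = 453 K.
Step 2 — Isochoric: V stays 4.05 L; P/T = const ⇒ T₂ = 564 K, P₂ = 4730 kPa.
W = 0 (no volume change).
ΔU = nCvΔT = 4.08×12.5×(564−453) = 5650 J.
Q = ΔU = 5650 J.
Net over both steps: W = -26000 J, Q = -20400 J, ΔU = 5650 J.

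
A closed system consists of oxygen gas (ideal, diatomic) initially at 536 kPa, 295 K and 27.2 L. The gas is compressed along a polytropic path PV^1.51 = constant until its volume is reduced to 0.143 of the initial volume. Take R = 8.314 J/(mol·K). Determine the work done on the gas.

48500 J

n = P₁V₁/(RT₁) = 536×27.2/(8.314×295) = 5.94 mol.
Polytropic n=1.51: T₂ = T₁(V₁/V₂)^(n−1) = 295×(6.99)^0.51 = 795 K; P₂ = P₁(V₁/V₂)^n = 10100 kPa.
W = (P₁V₁−P₂V₂)/(n−1) = (536×27.2−10100×3.89)/0.51 = -48500 J.
Work done on the gas = −W_by = 48500 J.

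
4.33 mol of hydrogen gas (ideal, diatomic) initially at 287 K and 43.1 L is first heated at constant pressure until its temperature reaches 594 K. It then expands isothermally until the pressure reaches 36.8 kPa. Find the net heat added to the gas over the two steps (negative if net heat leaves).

78800 J

P₁ = nRT₁/V₁ = 4.33×8.314×287/43.1 = 240 kPa.
Step 1 — Isobaric: P stays 240 kPa; V/T = const ⇒ T₂ = 594 K, V₂ = 89.2 L.
W = PΔV = 240×(89.2−43.1) kPa·L = 11100 J.
ΔU = nCvΔT = 4.33×20.8×(594−287) = 27600 J.
Q = ΔU + W = nCpΔT = 38700 J.
State after step 1: P = 240 kPa, V = 89.2 L, T = 594 K.
Step 2 — Isothermal: T stays 594 K; PV = const ⇒ V₂ = 581 L, P₂ = 36.8 kPa.
ΔU = 0 (ideal gas, T constant).
W = nRT ln(V₂/V₁) = 4.33×8.314×594×ln(6.51) = 40100 J.
Q = ΔU + W = 40100 J.
Net over both steps: W = 51100 J, Q = 78800 J, ΔU = 27600 J.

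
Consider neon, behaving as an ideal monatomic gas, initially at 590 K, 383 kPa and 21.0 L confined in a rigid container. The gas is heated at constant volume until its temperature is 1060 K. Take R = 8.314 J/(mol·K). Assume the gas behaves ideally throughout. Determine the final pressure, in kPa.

688 kPa

Isochoric: V stays 21.0 L; P/T = const ⇒ T₂ = 1060 K, P₂ = 688 kPa.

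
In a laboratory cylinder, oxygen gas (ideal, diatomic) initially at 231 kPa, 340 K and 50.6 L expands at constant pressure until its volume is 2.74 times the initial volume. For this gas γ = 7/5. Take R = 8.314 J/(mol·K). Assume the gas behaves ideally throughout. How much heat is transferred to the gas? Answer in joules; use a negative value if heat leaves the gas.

n = P₁V₁/(RT₁) = 231×50.6/(8.314×340) = 4.13 mol.
Isobaric: P stays 231 kPa; V/T = const ⇒ T₂ = 932 K, V₂ = 139 L.
W = PΔV = 231×(139−50.6) kPa·L = 20300 J.
ΔU = nCvΔT = 4.13×20.8×(932−340) = 50800 J.
Q = ΔU + W = nCpΔT = 71200 J.

71200 J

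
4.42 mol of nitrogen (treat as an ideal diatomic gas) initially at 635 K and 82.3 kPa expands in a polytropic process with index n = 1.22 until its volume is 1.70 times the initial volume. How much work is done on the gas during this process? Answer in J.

-11700 J

V₁ = nRT₁/P₁ = 4.42×8.314×635/82.3 = 284 L.
Polytropic n=1.22: T₂ = T₁(V₁/V₂)^(n−1) = 635×(0.588)^0.22 = 565 K; P₂ = P₁(V₁/V₂)^n = 43.1 kPa.
W = (P₁V₁−P₂V₂)/(n−1) = (82.3×284−43.1×482)/0.22 = 11700 J.
Work done on the gas = −W_by = -11700 J.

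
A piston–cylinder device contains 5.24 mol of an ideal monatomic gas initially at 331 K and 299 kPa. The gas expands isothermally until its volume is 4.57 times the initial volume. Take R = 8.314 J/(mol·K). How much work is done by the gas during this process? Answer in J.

V₁ = nRT₁/P₁ = 5.24×8.314×331/299 = 48.2 L.
Isothermal: T stays 331 K; PV = const ⇒ V₂ = 220 L, P₂ = 65.4 kPa.
W = nRT ln(V₂/V₁) = 5.24×8.314×331×ln(4.57) = 21900 J.

21900 J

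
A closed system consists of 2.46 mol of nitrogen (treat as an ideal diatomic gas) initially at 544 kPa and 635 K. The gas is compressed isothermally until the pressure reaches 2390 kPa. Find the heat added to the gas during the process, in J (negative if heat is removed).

V₁ = nRT₁/P₁ = 2.46×8.314×635/544 = 23.9 L.
Isothermal: T stays 635 K; PV = const ⇒ V₂ = 5.43 L, P₂ = 2390 kPa.
ΔU = 0 (ideal gas, T constant).
W = nRT ln(V₂/V₁) = 2.46×8.314×635×ln(0.228) = -19200 J.
Q = ΔU + W = -19200 J.

-19200 J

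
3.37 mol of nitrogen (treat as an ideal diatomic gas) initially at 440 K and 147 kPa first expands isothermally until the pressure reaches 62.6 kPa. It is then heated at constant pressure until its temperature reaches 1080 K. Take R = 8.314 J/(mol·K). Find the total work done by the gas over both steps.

28500 J

V₁ = nRT₁/P₁ = 3.37×8.314×440/147 = 83.9 L.
Step 1 — Isothermal: T stays 440 K; PV = const ⇒ V₂ = 197 L, P₂ = 62.6 kPa.
ΔU = 0 (ideal gas, T constant).
W = nRT ln(V₂/V₁) = 3.37×8.314×440×ln(2.35) = 10500 J.
Q = ΔU + W = 10500 J.
State after step 1: P = 62.6 kPa, V = 197 L, T = 440 K.
Step 2 — Isobaric: P stays 62.6 kPa; V/T = const ⇒ T₂ = 1080 K, V₂ = 483 L.
W = PΔV = 62.6×(483−197) kPa·L = 17900 J.
ΔU = nCvΔT = 3.37×20.8×(1080−440) = 44800 J.
Q = ΔU + W = nCpΔT = 62800 J.
Net over both steps: W = 28500 J, Q = 73300 J, ΔU = 44800 J.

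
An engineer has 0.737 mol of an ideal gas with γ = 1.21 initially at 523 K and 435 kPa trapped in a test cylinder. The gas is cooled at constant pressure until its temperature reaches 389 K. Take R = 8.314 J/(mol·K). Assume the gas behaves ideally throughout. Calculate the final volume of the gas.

5.48 L

V₁ = nRT₁/P₁ = 0.737×8.314×523/435 = 7.37 L.
Isobaric: P stays 435 kPa; V/T = const ⇒ T₂ = 389 K, V₂ = 5.48 L.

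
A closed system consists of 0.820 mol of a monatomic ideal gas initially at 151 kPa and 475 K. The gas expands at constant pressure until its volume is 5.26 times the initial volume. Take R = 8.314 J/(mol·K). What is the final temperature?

V₁ = nRT₁/P₁ = 0.820×8.314×475/151 = 21.4 L.
Isobaric: P stays 151 kPa; V/T = const ⇒ T₂ = 2500 K, V₂ = 113 L.

2500 K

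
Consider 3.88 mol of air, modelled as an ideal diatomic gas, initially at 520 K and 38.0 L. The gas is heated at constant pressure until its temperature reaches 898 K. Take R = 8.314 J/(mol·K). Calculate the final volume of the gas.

65.6 L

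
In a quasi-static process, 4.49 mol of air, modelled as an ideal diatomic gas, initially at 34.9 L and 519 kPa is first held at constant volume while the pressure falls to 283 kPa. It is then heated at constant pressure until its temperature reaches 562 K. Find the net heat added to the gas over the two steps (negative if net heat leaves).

18300 J

T₁ = P₁V₁/(nR) = 519×34.9/(4.49×8.314) = 485 K.
Step 1 — Isochoric: V stays 34.9 L; P/T = const ⇒ T₂ = 265 K, P₂ = 283 kPa.
W = 0 (no volume change).
ΔU = nCvΔT = 4.49×20.8×(265−485) = -20600 J.
Q = ΔU = -20600 J.
State after step 1: P = 283 kPa, V = 34.9 L, T = 265 K.
Step 2 — Isobaric: P stays 283 kPa; V/T = const ⇒ T₂ = 562 K, V₂ = 74.1 L.
W = PΔV = 283×(74.1−34.9) kPa·L = 11100 J.
ΔU = nCvΔT = 4.49×20.8×(562−265) = 27800 J.
Q = ΔU + W = nCpΔT = 38900 J.
Net over both steps: W = 11100 J, Q = 18300 J, ΔU = 7170 J.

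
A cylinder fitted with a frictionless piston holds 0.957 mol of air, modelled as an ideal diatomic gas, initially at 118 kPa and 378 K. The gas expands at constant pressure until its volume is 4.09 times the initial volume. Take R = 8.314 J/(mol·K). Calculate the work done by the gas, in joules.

V₁ = nRT₁/P₁ = 0.957×8.314×378/118 = 25.5 L.
Isobaric: P stays 118 kPa; V/T = const ⇒ T₂ = 1550 K, V₂ = 104 L.
W = PΔV = 118×(104−25.5) kPa·L = 9290 J.

9290 J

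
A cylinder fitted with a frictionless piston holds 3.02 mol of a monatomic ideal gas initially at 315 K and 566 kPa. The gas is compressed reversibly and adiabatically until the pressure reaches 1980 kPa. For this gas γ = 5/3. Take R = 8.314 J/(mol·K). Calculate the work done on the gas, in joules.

V₁ = nRT₁/P₁ = 3.02×8.314×315/566 = 14.0 L.
Adiabatic: T₂/T₁ = (P₂/P₁)^((γ−1)/γ) ⇒ T₂ = 315×(3.50)^0.400 = 520 K; V₂ = 6.59 L.
ΔU = nCvΔT = 3.02×12.5×(520−315) = 7710 J.
Q = 0 for an adiabatic process, so W = −ΔU = -7710 J.
Work done on the gas = −W_by = 7710 J.

7710 J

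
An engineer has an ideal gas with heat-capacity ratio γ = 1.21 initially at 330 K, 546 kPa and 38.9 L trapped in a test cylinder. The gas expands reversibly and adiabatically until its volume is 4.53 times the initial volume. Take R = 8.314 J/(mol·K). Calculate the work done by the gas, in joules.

27500 J

n = P₁V₁/(RT₁) = 546×38.9/(8.314×330) = 7.74 mol.
Adiabatic: TV^(γ−1) = const ⇒ T₂ = 330×(0.221)^0.210 = 240 K; PV^γ = const ⇒ P₂ = 87.8 kPa.
ΔU = nCvΔT = 7.74×39.6×(240−330) = -27500 J.
Q = 0 for an adiabatic process, so W = −ΔU = 27500 J.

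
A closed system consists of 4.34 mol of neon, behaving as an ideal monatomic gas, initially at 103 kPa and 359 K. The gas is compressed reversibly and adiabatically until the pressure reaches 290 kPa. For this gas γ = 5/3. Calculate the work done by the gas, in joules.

V₁ = nRT₁/P₁ = 4.34×8.314×359/103 = 126 L.
Adiabatic: T₂/T₁ = (P₂/P₁)^((γ−1)/γ) ⇒ T₂ = 359×(2.82)^0.400 = 543 K; V₂ = 67.6 L.
ΔU = nCvΔT = 4.34×12.5×(543−359) = 9970 J.
Q = 0 for an adiabatic process, so W = −ΔU = -9970 J.

-9970 J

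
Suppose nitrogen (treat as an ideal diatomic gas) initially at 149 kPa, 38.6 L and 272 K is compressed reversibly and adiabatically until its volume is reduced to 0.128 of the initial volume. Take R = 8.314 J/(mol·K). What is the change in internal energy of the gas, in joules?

18300 J

n = P₁V₁/(RT₁) = 149×38.6/(8.314×272) = 2.54 mol.
Adiabatic: TV^(γ−1) = const ⇒ T₂ = 272×(7.81)^0.400 = 619 K; PV^γ = const ⇒ P₂ = 2650 kPa.
For an ideal gas ΔU = nCvΔT with Cv = (5/2)R = 20.8 J/(mol·K).
ΔU = 2.54×20.8×(619−272) = 18300 J.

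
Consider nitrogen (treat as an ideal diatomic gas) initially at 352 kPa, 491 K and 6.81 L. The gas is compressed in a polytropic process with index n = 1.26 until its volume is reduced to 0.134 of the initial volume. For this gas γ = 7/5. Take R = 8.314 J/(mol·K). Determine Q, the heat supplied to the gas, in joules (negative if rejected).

n = P₁V₁/(RT₁) = 352×6.81/(8.314×491) = 0.587 mol.
Polytropic n=1.26: T₂ = T₁(V₁/V₂)^(n−1) = 491×(7.46)^0.26 = 828 K; P₂ = P₁(V₁/V₂)^n = 4430 kPa.
W = (P₁V₁−P₂V₂)/(n−1) = (352×6.81−4430×0.913)/0.26 = -6330 J.
ΔU = nCvΔT = 0.587×20.8×(828−491) = 4110 J.
Q = ΔU + W = -2210 J.

-2210 J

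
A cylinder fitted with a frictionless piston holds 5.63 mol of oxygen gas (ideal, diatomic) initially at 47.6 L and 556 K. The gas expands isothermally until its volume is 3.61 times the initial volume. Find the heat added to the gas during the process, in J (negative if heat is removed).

P₁ = nRT₁/V₁ = 5.63×8.314×556/47.6 = 547 kPa.
Isothermal: T stays 556 K; PV = const ⇒ V₂ = 172 L, P₂ = 151 kPa.
ΔU = 0 (ideal gas, T constant).
W = nRT ln(V₂/V₁) = 5.63×8.314×556×ln(3.61) = 33400 J.
Q = ΔU + W = 33400 J.

33400 J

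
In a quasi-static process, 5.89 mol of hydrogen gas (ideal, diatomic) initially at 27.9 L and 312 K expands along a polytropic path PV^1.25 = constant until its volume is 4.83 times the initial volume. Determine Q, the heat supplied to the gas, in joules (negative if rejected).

P₁ = nRT₁/V₁ = 5.89×8.314×312/27.9 = 548 kPa.
Polytropic n=1.25: T₂ = T₁(V₁/V₂)^(n−1) = 312×(0.207)^0.25 = 210 K; P₂ = P₁(V₁/V₂)^n = 76.5 kPa.
W = (P₁V₁−P₂V₂)/(n−1) = (548×27.9−76.5×135)/0.25 = 19900 J.
ΔU = nCvΔT = 5.89×20.8×(210−312) = -12400 J.
Q = ΔU + W = 7460 J.

7460 J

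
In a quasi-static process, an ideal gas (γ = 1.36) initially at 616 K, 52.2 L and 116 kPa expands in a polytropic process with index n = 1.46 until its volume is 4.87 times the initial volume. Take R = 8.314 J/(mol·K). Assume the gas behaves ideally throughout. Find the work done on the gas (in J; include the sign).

-6810 J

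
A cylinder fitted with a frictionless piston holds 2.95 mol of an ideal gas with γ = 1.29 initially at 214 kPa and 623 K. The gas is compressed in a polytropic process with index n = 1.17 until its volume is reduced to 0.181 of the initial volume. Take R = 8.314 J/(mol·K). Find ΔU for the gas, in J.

17800 J

V₁ = nRT₁/P₁ = 2.95×8.314×623/214 = 71.4 L.
Polytropic n=1.17: T₂ = T₁(V₁/V₂)^(n−1) = 623×(5.52)^0.17 = 833 K; P₂ = P₁(V₁/V₂)^n = 1580 kPa.
For an ideal gas ΔU = nCvΔT with Cv = R/(γ−1) = 28.7 J/(mol·K).
ΔU = 2.95×28.7×(833−623) = 17800 J.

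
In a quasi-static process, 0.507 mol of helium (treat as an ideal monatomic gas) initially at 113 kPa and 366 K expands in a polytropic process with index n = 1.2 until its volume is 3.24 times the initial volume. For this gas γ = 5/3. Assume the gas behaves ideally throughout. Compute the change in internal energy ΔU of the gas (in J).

V₁ = nRT₁/P₁ = 0.507×8.314×366/113 = 13.7 L.
Polytropic n=1.2: T₂ = T₁(V₁/V₂)^(n−1) = 366×(0.309)^0.20 = 289 K; P₂ = P₁(V₁/V₂)^n = 27.6 kPa.
For an ideal gas ΔU = nCvΔT with Cv = (3/2)R = 12.5 J/(mol·K).
ΔU = 0.507×12.5×(289−366) = -485 J.

-485 J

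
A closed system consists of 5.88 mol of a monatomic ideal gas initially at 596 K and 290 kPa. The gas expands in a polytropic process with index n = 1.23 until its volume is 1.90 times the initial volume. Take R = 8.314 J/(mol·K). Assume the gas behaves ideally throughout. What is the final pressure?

V₁ = nRT₁/P₁ = 5.88×8.314×596/290 = 100 L.
Polytropic n=1.23: T₂ = T₁(V₁/V₂)^(n−1) = 596×(0.526)^0.23 = 514 K; P₂ = P₁(V₁/V₂)^n = 132 kPa.

132 kPa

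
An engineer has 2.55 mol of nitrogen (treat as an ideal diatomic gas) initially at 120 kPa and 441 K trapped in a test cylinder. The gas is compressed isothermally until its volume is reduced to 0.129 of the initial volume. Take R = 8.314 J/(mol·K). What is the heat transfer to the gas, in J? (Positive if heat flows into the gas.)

-19100 J

V₁ = nRT₁/P₁ = 2.55×8.314×441/120 = 77.9 L.
Isothermal: T stays 441 K; PV = const ⇒ V₂ = 10.1 L, P₂ = 930 kPa.
ΔU = 0 (ideal gas, T constant).
W = nRT ln(V₂/V₁) = 2.55×8.314×441×ln(0.129) = -19100 J.
Q = ΔU + W = -19100 J.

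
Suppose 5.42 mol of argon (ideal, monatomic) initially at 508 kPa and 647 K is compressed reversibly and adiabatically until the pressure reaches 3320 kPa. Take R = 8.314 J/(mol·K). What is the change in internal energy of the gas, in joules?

V₁ = nRT₁/P₁ = 5.42×8.314×647/508 = 57.4 L.
Adiabatic: T₂/T₁ = (P₂/P₁)^((γ−1)/γ) ⇒ T₂ = 647×(6.54)^0.400 = 1370 K; V₂ = 18.6 L.
For an ideal gas ΔU = nCvΔT with Cv = (3/2)R = 12.5 J/(mol·K).
ΔU = 5.42×12.5×(1370−647) = 48900 J.

48900 J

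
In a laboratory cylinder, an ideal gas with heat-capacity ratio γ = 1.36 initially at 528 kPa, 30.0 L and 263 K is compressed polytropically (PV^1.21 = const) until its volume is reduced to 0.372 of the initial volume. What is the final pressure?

1750 kPa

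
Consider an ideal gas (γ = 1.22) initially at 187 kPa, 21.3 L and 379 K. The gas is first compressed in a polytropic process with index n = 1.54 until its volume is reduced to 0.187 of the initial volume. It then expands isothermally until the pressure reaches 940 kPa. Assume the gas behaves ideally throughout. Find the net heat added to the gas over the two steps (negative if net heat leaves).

25300 J

n = P₁V₁/(RT₁) = 187×21.3/(8.314×379) = 1.26 mol.
Step 1 — Polytropic n=1.54: T₂ = T₁(V₁/V₂)^(n−1) = 379×(5.35)^0.54 = 937 K; P₂ = P₁(V₁/V₂)^n = 2470 kPa.
W = (P₁V₁−P₂V₂)/(n−1) = (187×21.3−2470×3.98)/0.54 = -10900 J.
ΔU = nCvΔT = 1.26×37.8×(937−379) = 26700 J.
Q = ΔU + W = 15800 J.
State after step 1: P = 2470 kPa, V = 3.98 L, T = 937 K.
Step 2 — Isothermal: T stays 937 K; PV = const ⇒ V₂ = 10.5 L, P₂ = 940 kPa.
ΔU = 0 (ideal gas, T constant).
W = nRT ln(V₂/V₁) = 1.26×8.314×937×ln(2.63) = 9530 J.
Q = ΔU + W = 9530 J.
Net over both steps: W = -1340 J, Q = 25300 J, ΔU = 26700 J.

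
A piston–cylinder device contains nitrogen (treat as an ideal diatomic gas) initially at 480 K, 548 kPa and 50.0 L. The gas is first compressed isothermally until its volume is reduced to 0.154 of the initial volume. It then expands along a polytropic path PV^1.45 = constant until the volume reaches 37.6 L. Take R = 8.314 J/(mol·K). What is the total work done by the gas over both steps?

-20200 J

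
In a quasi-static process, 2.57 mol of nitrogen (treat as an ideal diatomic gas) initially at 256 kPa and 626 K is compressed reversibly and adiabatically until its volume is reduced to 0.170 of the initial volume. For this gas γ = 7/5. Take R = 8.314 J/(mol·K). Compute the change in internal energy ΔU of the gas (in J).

34500 J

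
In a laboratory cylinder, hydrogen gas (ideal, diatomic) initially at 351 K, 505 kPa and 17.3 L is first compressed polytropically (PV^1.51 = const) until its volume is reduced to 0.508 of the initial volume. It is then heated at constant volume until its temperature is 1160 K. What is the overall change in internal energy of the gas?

n = P₁V₁/(RT₁) = 505×17.3/(8.314×351) = 2.99 mol.
Step 1 — Polytropic n=1.51: T₂ = T₁(V₁/V₂)^(n−1) = 351×(1.97)^0.51 = 496 K; P₂ = P₁(V₁/V₂)^n = 1400 kPa.
W = (P₁V₁−P₂V₂)/(n−1) = (505×17.3−1400×8.79)/0.51 = -7070 J.
ΔU = nCvΔT = 2.99×20.8×(496−351) = 9010 J.
Q = ΔU + W = 1940 J.
State after step 1: P = 1400 kPa, V = 8.79 L, T = 496 K.
Step 2 — Isochoric: V stays 8.79 L; P/T = const ⇒ T₂ = 1160 K, P₂ = 3290 kPa.
W = 0 (no volume change).
ΔU = nCvΔT = 2.99×20.8×(1160−496) = 41300 J.
Q = ΔU = 41300 J.
Net over both steps: W = -7070 J, Q = 43300 J, ΔU = 50300 J.

50300 J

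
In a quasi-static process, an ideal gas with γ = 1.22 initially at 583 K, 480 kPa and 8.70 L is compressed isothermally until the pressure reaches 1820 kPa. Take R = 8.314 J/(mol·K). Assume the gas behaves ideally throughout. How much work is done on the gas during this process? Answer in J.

n = P₁V₁/(RT₁) = 480×8.70/(8.314×583) = 0.862 mol.
Isothermal: T stays 583 K; PV = const ⇒ V₂ = 2.29 L, P₂ = 1820 kPa.
W = nRT ln(V₂/V₁) = 0.862×8.314×583×ln(0.264) = -5570 J.
Work done on the gas = −W_by = 5570 J.

5570 J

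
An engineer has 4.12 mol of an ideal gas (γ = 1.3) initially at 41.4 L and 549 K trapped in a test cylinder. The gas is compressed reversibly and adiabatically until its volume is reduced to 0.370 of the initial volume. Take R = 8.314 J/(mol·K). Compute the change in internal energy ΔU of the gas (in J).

P₁ = nRT₁/V₁ = 4.12×8.314×549/41.4 = 454 kPa.
Adiabatic: TV^(γ−1) = const ⇒ T₂ = 549×(2.70)^0.300 = 740 K; PV^γ = const ⇒ P₂ = 1650 kPa.
For an ideal gas ΔU = nCvΔT with Cv = R/(γ−1) = 27.7 J/(mol·K).
ΔU = 4.12×27.7×(740−549) = 21800 J.

21800 J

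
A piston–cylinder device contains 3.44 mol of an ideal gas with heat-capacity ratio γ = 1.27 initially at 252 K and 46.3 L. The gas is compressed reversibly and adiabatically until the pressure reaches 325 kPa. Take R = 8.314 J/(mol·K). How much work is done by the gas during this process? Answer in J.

-4520 J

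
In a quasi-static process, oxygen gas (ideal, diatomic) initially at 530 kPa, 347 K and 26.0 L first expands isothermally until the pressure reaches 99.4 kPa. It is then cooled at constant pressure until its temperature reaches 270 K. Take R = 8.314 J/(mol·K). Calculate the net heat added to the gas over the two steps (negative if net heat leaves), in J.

12400 J

n = P₁V₁/(RT₁) = 530×26.0/(8.314×347) = 4.78 mol.
Step 1 — Isothermal: T stays 347 K; PV = const ⇒ V₂ = 139 L, P₂ = 99.4 kPa.
ΔU = 0 (ideal gas, T constant).
W = nRT ln(V₂/V₁) = 4.78×8.314×347×ln(5.33) = 23100 J.
Q = ΔU + W = 23100 J.
State after step 1: P = 99.4 kPa, V = 139 L, T = 347 K.
Step 2 — Isobaric: P stays 99.4 kPa; V/T = const ⇒ T₂ = 270 K, V₂ = 108 L.
W = PΔV = 99.4×(108−139) kPa·L = -3060 J.
ΔU = nCvΔT = 4.78×20.8×(270−347) = -7640 J.
Q = ΔU + W = nCpΔT = -10700 J.
Net over both steps: W = 20000 J, Q = 12400 J, ΔU = -7640 J.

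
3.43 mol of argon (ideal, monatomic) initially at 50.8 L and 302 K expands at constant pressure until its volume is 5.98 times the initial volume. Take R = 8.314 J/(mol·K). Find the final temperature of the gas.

1810 K

P₁ = nRT₁/V₁ = 3.43×8.314×302/50.8 = 170 kPa.
Isobaric: P stays 170 kPa; V/T = const ⇒ T₂ = 1810 K, V₂ = 304 L.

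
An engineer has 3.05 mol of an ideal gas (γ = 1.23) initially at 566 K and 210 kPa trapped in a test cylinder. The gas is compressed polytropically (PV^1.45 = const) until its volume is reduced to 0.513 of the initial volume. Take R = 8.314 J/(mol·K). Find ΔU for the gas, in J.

21900 J

V₁ = nRT₁/P₁ = 3.05×8.314×566/210 = 68.3 L.
Polytropic n=1.45: T₂ = T₁(V₁/V₂)^(n−1) = 566×(1.95)^0.45 = 764 K; P₂ = P₁(V₁/V₂)^n = 553 kPa.
For an ideal gas ΔU = nCvΔT with Cv = R/(γ−1) = 36.1 J/(mol·K).
ΔU = 3.05×36.1×(764−566) = 21900 J.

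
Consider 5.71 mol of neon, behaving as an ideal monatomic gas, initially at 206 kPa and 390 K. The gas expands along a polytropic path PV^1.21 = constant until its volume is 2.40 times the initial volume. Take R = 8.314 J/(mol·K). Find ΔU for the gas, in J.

V₁ = nRT₁/P₁ = 5.71×8.314×390/206 = 89.9 L.
Polytropic n=1.21: T₂ = T₁(V₁/V₂)^(n−1) = 390×(0.417)^0.21 = 325 K; P₂ = P₁(V₁/V₂)^n = 71.4 kPa.
For an ideal gas ΔU = nCvΔT with Cv = (3/2)R = 12.5 J/(mol·K).
ΔU = 5.71×12.5×(325−390) = -4660 J.

-4660 J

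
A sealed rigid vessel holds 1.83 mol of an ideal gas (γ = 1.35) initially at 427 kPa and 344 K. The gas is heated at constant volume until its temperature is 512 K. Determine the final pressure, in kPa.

V₁ = nRT₁/P₁ = 1.83×8.314×344/427 = 12.3 L.
Isochoric: V stays 12.3 L; P/T = const ⇒ T₂ = 512 K, P₂ = 636 kPa.

636 kPa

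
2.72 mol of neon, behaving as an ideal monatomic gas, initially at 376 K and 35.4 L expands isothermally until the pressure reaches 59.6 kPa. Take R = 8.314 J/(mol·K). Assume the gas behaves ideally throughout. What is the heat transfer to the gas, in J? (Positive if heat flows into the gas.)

11900 J

P₁ = nRT₁/V₁ = 2.72×8.314×376/35.4 = 240 kPa.
Isothermal: T stays 376 K; PV = const ⇒ V₂ = 143 L, P₂ = 59.6 kPa.
ΔU = 0 (ideal gas, T constant).
W = nRT ln(V₂/V₁) = 2.72×8.314×376×ln(4.03) = 11900 J.
Q = ΔU + W = 11900 J.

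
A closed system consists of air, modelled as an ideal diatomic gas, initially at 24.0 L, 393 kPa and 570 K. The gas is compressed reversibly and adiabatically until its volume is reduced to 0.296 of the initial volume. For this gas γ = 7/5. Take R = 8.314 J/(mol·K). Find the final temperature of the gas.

Adiabatic: TV^(γ−1) = const ⇒ T₂ = 570×(3.38)^0.400 = 928 K; PV^γ = const ⇒ P₂ = 2160 kPa.

928 K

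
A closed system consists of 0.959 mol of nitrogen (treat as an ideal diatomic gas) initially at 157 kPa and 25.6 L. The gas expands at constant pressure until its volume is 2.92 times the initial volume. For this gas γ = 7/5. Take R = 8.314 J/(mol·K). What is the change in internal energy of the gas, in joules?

T₁ = P₁V₁/(nR) = 157×25.6/(0.959×8.314) = 504 K.
Isobaric: P stays 157 kPa; V/T = const ⇒ T₂ = 1470 K, V₂ = 74.8 L.
For an ideal gas ΔU = nCvΔT with Cv = (5/2)R = 20.8 J/(mol·K).
ΔU = 0.959×20.8×(1470−504) = 19300 J.

19300 J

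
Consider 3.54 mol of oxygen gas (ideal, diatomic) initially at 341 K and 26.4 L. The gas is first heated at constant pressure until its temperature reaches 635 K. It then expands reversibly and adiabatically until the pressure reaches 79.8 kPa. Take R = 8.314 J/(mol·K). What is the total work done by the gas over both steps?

P₁ = nRT₁/V₁ = 3.54×8.314×341/26.4 = 380 kPa.
Step 1 — Isobaric: P stays 380 kPa; V/T = const ⇒ T₂ = 635 K, V₂ = 49.2 L.
W = PΔV = 380×(49.2−26.4) kPa·L = 8650 J.
ΔU = nCvΔT = 3.54×20.8×(635−341) = 21600 J.
Q = ΔU + W = nCpΔT = 30300 J.
State after step 1: P = 380 kPa, V = 49.2 L, T = 635 K.
Step 2 — Adiabatic: T₂/T₁ = (P₂/P₁)^((γ−1)/γ) ⇒ T₂ = 635×(0.210)^0.286 = 407 K; V₂ = 150 L.
ΔU = nCvΔT = 3.54×20.8×(407−635) = -16800 J.
Q = 0 for an adiabatic process, so W = −ΔU = 16800 J.
Net over both steps: W = 25500 J, Q = 30300 J, ΔU = 4820 J.

25500 J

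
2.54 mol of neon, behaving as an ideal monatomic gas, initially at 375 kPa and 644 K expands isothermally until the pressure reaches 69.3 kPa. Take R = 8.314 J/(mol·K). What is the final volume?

V₁ = nRT₁/P₁ = 2.54×8.314×644/375 = 36.3 L.
Isothermal: T stays 644 K; PV = const ⇒ V₂ = 196 L, P₂ = 69.3 kPa.

196 L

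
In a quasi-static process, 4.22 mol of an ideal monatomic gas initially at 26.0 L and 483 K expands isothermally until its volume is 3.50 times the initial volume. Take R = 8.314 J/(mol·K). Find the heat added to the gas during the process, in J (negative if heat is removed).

P₁ = nRT₁/V₁ = 4.22×8.314×483/26.0 = 652 kPa.
Isothermal: T stays 483 K; PV = const ⇒ V₂ = 91.0 L, P₂ = 186 kPa.
ΔU = 0 (ideal gas, T constant).
W = nRT ln(V₂/V₁) = 4.22×8.314×483×ln(3.50) = 21200 J.
Q = ΔU + W = 21200 J.

21200 J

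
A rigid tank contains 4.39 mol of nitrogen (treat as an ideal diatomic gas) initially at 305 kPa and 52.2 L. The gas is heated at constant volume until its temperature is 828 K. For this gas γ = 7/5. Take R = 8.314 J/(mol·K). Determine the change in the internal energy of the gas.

T₁ = P₁V₁/(nR) = 305×52.2/(4.39×8.314) = 436 K.
Isochoric: V stays 52.2 L; P/T = const ⇒ T₂ = 828 K, P₂ = 579 kPa.
For an ideal gas ΔU = nCvΔT with Cv = (5/2)R = 20.8 J/(mol·K).
ΔU = 4.39×20.8×(828−436) = 35700 J.

35700 J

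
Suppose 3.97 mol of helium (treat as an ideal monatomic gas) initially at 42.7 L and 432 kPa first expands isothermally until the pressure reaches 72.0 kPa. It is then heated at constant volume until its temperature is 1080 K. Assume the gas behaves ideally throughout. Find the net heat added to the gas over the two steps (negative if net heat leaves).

58900 J

T₁ = P₁V₁/(nR) = 432×42.7/(3.97×8.314) = 559 K.
Step 1 — Isothermal: T stays 559 K; PV = const ⇒ V₂ = 256 L, P₂ = 72.0 kPa.
ΔU = 0 (ideal gas, T constant).
W = nRT ln(V₂/V₁) = 3.97×8.314×559×ln(6.00) = 33100 J.
Q = ΔU + W = 33100 J.
State after step 1: P = 72.0 kPa, V = 256 L, T = 559 K.
Step 2 — Isochoric: V stays 256 L; P/T = const ⇒ T₂ = 1080 K, P₂ = 139 kPa.
W = 0 (no volume change).
ΔU = nCvΔT = 3.97×12.5×(1080−559) = 25800 J.
Q = ΔU = 25800 J.
Net over both steps: W = 33100 J, Q = 58900 J, ΔU = 25800 J.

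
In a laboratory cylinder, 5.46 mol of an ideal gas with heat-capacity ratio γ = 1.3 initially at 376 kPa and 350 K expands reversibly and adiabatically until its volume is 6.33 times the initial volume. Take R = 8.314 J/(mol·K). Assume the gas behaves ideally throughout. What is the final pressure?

V₁ = nRT₁/P₁ = 5.46×8.314×350/376 = 42.3 L.
Adiabatic: TV^(γ−1) = const ⇒ T₂ = 350×(0.158)^0.300 = 201 K; PV^γ = const ⇒ P₂ = 34.1 kPa.

34.1 kPa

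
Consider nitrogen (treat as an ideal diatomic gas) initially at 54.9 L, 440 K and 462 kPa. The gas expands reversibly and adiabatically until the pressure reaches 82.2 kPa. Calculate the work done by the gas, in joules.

24700 J

n = P₁V₁/(RT₁) = 462×54.9/(8.314×440) = 6.93 mol.
Adiabatic: T₂/T₁ = (P₂/P₁)^((γ−1)/γ) ⇒ T₂ = 440×(0.178)^0.286 = 269 K; V₂ = 188 L.
ΔU = nCvΔT = 6.93×20.8×(269−440) = -24700 J.
Q = 0 for an adiabatic process, so W = −ΔU = 24700 J.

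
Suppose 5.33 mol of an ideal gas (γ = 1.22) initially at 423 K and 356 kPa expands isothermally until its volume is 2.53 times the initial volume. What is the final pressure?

V₁ = nRT₁/P₁ = 5.33×8.314×423/356 = 52.7 L.
Isothermal: T stays 423 K; PV = const ⇒ V₂ = 133 L, P₂ = 141 kPa.

141 kPa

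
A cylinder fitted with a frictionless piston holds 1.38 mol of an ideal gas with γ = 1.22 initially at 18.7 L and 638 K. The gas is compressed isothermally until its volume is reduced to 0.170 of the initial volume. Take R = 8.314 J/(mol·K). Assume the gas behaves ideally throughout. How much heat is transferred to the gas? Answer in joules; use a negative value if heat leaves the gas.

-13000 J

P₁ = nRT₁/V₁ = 1.38×8.314×638/18.7 = 391 kPa.
Isothermal: T stays 638 K; PV = const ⇒ V₂ = 3.18 L, P₂ = 2300 kPa.
ΔU = 0 (ideal gas, T constant).
W = nRT ln(V₂/V₁) = 1.38×8.314×638×ln(0.170) = -13000 J.
Q = ΔU + W = -13000 J.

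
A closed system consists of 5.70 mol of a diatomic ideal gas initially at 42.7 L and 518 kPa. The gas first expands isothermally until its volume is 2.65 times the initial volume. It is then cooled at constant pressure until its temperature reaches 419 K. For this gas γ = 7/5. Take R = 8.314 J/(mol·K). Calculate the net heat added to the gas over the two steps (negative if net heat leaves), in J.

T₁ = P₁V₁/(nR) = 518×42.7/(5.70×8.314) = 467 K.
Step 1 — Isothermal: T stays 467 K; PV = const ⇒ V₂ = 113 L, P₂ = 195 kPa.
ΔU = 0 (ideal gas, T constant).
W = nRT ln(V₂/V₁) = 5.70×8.314×467×ln(2.65) = 21600 J.
Q = ΔU + W = 21600 J.
State after step 1: P = 195 kPa, V = 113 L, T = 467 K.
Step 2 — Isobaric: P stays 195 kPa; V/T = const ⇒ T₂ = 419 K, V₂ = 102 L.
W = PΔV = 195×(102−113) kPa·L = -2260 J.
ΔU = nCvΔT = 5.70×20.8×(419−467) = -5660 J.
Q = ΔU + W = nCpΔT = -7920 J.
Net over both steps: W = 19300 J, Q = 13600 J, ΔU = -5660 J.

13600 J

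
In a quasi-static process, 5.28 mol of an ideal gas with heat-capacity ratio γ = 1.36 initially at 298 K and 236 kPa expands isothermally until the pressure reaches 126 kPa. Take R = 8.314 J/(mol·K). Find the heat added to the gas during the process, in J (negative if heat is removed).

8210 J

V₁ = nRT₁/P₁ = 5.28×8.314×298/236 = 55.4 L.
Isothermal: T stays 298 K; PV = const ⇒ V₂ = 104 L, P₂ = 126 kPa.
ΔU = 0 (ideal gas, T constant).
W = nRT ln(V₂/V₁) = 5.28×8.314×298×ln(1.87) = 8210 J.
Q = ΔU + W = 8210 J.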